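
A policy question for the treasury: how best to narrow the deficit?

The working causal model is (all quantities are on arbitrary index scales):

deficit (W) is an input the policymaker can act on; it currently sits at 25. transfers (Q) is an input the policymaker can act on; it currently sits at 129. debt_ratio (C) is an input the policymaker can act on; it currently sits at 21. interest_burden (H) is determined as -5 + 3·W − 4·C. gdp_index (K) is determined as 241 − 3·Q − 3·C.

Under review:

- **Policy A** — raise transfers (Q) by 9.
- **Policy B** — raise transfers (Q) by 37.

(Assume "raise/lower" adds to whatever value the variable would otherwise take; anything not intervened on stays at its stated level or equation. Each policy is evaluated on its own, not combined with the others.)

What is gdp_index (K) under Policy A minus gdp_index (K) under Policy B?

Policy A (Q + 9):
  Q = 129 + 9 = 138
  C = 21
  K = 241 − 3·138 − 3·21 = -236
Policy B (Q + 37):
  Q = 129 + 37 = 166
  C = 21
  K = 241 − 3·166 − 3·21 = -320
K: -236 − (-320) = 84

84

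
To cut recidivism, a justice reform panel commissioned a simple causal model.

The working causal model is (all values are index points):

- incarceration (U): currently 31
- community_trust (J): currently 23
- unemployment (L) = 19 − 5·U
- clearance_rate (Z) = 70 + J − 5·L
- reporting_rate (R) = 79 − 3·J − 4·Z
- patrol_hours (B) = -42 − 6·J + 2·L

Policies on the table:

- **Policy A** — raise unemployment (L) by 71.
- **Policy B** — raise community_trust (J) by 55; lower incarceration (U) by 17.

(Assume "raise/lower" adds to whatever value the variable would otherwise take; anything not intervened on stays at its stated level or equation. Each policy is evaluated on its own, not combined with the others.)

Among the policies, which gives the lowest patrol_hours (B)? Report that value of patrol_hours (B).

Policy A (L + 71):
  U = 31
  J = 23
  L = 19 − 5·31 (+71 from intervention) = -65
  B = -42 − 6·23 + 2·(-65) = -310
Policy B (J + 55, U − 17):
  U = 31 − 17 = 14
  J = 23 + 55 = 78
  L = 19 − 5·14 = -51
  B = -42 − 6·78 + 2·(-51) = -612
Comparing — Policy A: B=-310, Policy B: B=-612. Lowest is -612 (Policy B).

-612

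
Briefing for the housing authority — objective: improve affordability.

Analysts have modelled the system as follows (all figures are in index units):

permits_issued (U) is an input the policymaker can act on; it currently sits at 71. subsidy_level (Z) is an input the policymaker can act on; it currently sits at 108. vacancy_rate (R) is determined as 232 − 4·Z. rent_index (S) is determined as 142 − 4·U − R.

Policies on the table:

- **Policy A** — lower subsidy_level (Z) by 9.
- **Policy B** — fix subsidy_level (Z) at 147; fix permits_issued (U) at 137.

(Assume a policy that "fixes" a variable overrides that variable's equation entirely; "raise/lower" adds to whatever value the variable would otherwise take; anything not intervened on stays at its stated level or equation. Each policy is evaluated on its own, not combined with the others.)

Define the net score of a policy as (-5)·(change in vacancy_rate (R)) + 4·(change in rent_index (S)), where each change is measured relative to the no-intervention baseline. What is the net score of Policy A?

-324

Baseline:
  U = 71
  Z = 108
  R = 232 − 4·108 = -200
  S = 142 − 4·71 − (-200) = 58
Policy A (Z − 9):
  U = 71
  Z = 108 − 9 = 99
  R = 232 − 4·99 = -164
  S = 142 − 4·71 − (-164) = 22
ΔR = -164 − (-200) = 36; ΔS = 22 − 58 = -36
Score = (-5)·36 + 4·(-36) = -324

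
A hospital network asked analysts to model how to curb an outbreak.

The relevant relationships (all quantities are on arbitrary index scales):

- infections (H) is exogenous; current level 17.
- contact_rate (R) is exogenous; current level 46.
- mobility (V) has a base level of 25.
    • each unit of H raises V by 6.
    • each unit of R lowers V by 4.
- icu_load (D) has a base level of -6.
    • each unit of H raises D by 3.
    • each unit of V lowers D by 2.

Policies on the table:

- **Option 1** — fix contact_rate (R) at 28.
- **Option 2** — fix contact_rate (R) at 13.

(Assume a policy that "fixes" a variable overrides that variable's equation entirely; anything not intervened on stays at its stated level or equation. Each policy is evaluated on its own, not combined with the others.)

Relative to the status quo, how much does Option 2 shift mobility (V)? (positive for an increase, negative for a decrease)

132

Baseline:
  H = 17
  R = 46
  V = 25 + 6·17 − 4·46 = -57
Option 2 (R := 13):
  H = 17
  R = 13
  V = 25 + 6·17 − 4·13 = 75
Change in V: 75 − (-57) = 132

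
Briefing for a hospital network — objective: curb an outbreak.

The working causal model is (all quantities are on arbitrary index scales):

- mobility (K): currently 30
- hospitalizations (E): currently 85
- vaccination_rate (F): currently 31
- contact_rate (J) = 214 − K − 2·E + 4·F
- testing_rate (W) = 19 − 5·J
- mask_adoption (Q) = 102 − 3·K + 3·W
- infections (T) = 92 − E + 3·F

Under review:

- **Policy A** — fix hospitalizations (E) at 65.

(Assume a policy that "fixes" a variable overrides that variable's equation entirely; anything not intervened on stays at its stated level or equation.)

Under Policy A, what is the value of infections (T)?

120

Policy A (E := 65):
  E = 65
  F = 31
  T = 92 − 65 + 3·31 = 120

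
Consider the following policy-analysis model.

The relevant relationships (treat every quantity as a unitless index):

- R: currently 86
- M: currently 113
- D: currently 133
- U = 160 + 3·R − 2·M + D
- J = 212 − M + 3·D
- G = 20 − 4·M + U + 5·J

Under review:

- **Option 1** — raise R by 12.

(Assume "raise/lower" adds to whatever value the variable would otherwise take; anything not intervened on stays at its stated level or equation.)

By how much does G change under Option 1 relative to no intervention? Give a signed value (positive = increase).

Baseline:
  R = 86
  M = 113
  D = 133
  U = 160 + 3·86 − 2·113 + 133 = 325
  J = 212 − 113 + 3·133 = 498
  G = 20 − 4·113 + 325 + 5·498 = 2383
Option 1 (R + 12):
  R = 86 + 12 = 98
  M = 113
  D = 133
  U = 160 + 3·98 − 2·113 + 133 = 361
  J = 212 − 113 + 3·133 = 498
  G = 20 − 4·113 + 361 + 5·498 = 2419
Change in G: 2419 − 2383 = 36

36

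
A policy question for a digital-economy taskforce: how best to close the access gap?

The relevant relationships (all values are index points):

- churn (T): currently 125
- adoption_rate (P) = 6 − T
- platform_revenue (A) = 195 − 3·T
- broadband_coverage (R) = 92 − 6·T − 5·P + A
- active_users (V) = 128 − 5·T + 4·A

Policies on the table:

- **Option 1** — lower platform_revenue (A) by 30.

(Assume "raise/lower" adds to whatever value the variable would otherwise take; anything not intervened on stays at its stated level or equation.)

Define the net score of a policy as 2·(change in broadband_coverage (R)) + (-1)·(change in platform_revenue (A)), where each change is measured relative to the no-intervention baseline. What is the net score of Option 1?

-30

Baseline:
  T = 125
  P = 6 − 125 = -119
  A = 195 − 3·125 = -180
  R = 92 − 6·125 − 5·(-119) + (-180) = -243
Option 1 (A − 30):
  T = 125
  P = 6 − 125 = -119
  A = 195 − 3·125 (−30 from intervention) = -210
  R = 92 − 6·125 − 5·(-119) + (-210) = -273
ΔR = -273 − (-243) = -30; ΔA = -210 − (-180) = -30
Score = 2·(-30) + (-1)·(-30) = -30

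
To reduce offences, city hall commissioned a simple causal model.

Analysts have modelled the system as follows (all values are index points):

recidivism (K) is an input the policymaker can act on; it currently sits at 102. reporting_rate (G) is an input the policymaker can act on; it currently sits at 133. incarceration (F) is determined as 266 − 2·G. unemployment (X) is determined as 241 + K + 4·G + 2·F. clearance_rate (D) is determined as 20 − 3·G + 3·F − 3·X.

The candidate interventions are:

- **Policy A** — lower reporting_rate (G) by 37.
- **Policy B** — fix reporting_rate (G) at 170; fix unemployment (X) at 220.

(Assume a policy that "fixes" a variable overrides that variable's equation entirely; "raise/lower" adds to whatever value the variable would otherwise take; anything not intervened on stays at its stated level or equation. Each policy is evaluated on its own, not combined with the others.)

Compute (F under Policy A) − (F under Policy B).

Policy A (G − 37):
  G = 133 − 37 = 96
  F = 266 − 2·96 = 74
Policy B (G := 170, X := 220):
  G = 170
  F = 266 − 2·170 = -74
F: 74 − (-74) = 148

148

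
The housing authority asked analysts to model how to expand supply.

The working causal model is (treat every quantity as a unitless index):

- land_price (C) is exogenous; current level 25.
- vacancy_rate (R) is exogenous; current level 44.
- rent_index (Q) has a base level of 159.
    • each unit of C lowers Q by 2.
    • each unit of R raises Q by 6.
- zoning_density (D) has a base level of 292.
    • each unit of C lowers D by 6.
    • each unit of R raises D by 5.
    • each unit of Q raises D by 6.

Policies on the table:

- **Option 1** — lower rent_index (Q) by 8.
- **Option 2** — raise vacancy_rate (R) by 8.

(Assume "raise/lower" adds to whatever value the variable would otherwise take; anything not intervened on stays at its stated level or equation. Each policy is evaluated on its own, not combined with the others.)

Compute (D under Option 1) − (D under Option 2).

-376

Option 1 (Q − 8):
  C = 25
  R = 44
  Q = 159 − 2·25 + 6·44 (−8 from intervention) = 365
  D = 292 − 6·25 + 5·44 + 6·365 = 2552
Option 2 (R + 8):
  C = 25
  R = 44 + 8 = 52
  Q = 159 − 2·25 + 6·52 = 421
  D = 292 − 6·25 + 5·52 + 6·421 = 2928
D: 2552 − 2928 = -376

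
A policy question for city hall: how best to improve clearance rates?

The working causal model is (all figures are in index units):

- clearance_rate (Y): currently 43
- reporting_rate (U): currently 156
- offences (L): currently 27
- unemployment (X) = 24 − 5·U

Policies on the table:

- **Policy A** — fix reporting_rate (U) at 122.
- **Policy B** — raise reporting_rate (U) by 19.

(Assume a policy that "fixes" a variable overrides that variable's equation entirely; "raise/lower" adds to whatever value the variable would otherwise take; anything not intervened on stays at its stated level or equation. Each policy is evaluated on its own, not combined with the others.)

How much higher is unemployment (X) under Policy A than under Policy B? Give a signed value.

Policy A (U := 122):
  U = 122
  X = 24 − 5·122 = -586
Policy B (U + 19):
  U = 156 + 19 = 175
  X = 24 − 5·175 = -851
X: -586 − (-851) = 265

265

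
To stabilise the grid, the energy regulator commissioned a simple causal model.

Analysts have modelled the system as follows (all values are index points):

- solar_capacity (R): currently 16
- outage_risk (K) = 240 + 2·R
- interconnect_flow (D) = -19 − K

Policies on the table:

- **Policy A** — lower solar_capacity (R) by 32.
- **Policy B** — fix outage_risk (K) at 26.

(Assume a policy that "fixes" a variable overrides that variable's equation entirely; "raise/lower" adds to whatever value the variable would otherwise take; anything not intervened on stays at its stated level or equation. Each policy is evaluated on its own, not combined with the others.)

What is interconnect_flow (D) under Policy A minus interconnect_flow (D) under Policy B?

-182

Policy A (R − 32):
  R = 16 − 32 = -16
  K = 240 + 2·(-16) = 208
  D = -19 − 208 = -227
Policy B (K := 26):
  R = 16
  K = 26
  D = -19 − 26 = -45
D: -227 − (-45) = -182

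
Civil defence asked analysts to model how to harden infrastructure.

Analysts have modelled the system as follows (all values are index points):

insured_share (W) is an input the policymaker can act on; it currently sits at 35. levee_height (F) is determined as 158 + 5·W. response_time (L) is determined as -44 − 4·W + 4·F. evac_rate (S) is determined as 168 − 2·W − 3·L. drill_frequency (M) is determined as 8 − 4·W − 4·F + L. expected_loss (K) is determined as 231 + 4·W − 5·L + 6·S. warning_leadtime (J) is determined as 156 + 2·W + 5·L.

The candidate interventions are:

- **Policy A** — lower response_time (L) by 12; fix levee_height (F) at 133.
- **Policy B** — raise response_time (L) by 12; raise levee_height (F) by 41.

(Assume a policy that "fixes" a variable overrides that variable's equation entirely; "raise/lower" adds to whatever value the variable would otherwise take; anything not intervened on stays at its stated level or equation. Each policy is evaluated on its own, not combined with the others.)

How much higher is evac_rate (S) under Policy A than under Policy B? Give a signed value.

Policy A (L − 12, F := 133):
  W = 35
  F = 133
  L = -44 − 4·35 + 4·133 (−12 from intervention) = 336
  S = 168 − 2·35 − 3·336 = -910
Policy B (L + 12, F + 41):
  W = 35
  F = 158 + 5·35 (+41 from intervention) = 374
  L = -44 − 4·35 + 4·374 (+12 from intervention) = 1324
  S = 168 − 2·35 − 3·1324 = -3874
S: -910 − (-3874) = 2964

2964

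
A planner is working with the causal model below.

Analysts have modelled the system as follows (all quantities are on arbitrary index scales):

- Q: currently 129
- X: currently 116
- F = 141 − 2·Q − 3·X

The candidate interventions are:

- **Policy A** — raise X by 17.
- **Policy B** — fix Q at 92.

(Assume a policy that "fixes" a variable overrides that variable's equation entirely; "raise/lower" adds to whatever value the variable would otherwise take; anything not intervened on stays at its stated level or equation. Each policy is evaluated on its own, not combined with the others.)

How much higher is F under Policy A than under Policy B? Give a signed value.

-125

Policy A (X + 17):
  Q = 129
  X = 116 + 17 = 133
  F = 141 − 2·129 − 3·133 = -516
Policy B (Q := 92):
  Q = 92
  X = 116
  F = 141 − 2·92 − 3·116 = -391
F: -516 − (-391) = -125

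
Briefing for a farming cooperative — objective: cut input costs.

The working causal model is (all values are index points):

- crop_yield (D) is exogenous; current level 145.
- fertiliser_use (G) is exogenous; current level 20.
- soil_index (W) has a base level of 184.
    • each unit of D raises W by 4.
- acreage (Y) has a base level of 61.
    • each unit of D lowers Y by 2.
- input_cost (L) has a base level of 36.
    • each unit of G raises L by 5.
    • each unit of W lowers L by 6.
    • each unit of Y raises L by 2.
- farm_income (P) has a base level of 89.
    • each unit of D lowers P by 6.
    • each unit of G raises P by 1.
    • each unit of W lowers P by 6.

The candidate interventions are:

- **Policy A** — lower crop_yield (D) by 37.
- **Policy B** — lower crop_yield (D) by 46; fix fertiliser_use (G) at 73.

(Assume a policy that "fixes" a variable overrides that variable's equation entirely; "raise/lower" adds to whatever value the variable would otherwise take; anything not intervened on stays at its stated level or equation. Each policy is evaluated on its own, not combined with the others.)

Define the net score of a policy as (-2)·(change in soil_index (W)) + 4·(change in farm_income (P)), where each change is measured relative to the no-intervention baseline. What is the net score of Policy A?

4736

Baseline:
  D = 145
  G = 20
  W = 184 + 4·145 = 764
  P = 89 − 6·145 + 20 − 6·764 = -5345
Policy A (D − 37):
  D = 145 − 37 = 108
  G = 20
  W = 184 + 4·108 = 616
  P = 89 − 6·108 + 20 − 6·616 = -4235
ΔW = 616 − 764 = -148; ΔP = -4235 − (-5345) = 1110
Score = (-2)·(-148) + 4·1110 = 4736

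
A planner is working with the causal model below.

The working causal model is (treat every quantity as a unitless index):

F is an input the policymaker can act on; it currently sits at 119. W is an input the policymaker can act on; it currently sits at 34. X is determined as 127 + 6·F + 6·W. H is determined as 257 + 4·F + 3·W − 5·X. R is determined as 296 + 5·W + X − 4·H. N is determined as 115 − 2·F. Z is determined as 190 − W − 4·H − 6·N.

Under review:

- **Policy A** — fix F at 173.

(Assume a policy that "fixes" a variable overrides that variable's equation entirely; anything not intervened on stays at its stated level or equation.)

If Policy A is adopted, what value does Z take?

24718

Policy A (F := 173):
  F = 173
  W = 34
  X = 127 + 6·173 + 6·34 = 1369
  H = 257 + 4·173 + 3·34 − 5·1369 = -5794
  N = 115 − 2·173 = -231
  Z = 190 − 34 − 4·(-5794) − 6·(-231) = 24718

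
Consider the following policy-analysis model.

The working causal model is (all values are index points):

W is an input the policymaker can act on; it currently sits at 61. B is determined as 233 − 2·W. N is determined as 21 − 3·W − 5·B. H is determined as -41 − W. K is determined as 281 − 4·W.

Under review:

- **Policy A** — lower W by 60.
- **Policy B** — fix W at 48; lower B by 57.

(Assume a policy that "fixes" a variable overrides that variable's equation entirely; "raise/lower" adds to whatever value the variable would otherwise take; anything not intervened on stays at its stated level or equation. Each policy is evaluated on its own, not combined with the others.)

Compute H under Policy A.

-42

Policy A (W − 60):
  W = 61 − 60 = 1
  H = -41 − 1 = -42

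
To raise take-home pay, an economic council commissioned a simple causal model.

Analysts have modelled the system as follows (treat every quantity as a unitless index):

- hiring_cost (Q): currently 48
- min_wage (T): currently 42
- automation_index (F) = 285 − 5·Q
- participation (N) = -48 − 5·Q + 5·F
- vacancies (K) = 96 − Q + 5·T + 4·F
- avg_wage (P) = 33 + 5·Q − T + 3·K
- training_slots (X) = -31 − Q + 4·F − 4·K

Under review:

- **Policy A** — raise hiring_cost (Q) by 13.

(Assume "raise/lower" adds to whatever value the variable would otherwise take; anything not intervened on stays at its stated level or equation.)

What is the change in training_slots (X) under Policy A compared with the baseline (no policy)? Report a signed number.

Baseline:
  Q = 48
  T = 42
  F = 285 − 5·48 = 45
  K = 96 − 48 + 5·42 + 4·45 = 438
  X = -31 − 48 + 4·45 − 4·438 = -1651
Policy A (Q + 13):
  Q = 48 + 13 = 61
  T = 42
  F = 285 − 5·61 = -20
  K = 96 − 61 + 5·42 + 4·(-20) = 165
  X = -31 − 61 + 4·(-20) − 4·165 = -832
Change in X: -832 − (-1651) = 819

819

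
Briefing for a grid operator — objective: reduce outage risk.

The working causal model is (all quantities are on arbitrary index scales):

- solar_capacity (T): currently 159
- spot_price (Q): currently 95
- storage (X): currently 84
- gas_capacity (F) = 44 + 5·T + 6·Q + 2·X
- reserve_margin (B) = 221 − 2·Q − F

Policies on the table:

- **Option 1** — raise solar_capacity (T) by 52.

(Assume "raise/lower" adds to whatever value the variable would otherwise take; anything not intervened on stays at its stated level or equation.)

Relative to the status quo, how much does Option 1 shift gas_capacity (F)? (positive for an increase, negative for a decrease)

260

Baseline:
  T = 159
  Q = 95
  X = 84
  F = 44 + 5·159 + 6·95 + 2·84 = 1577
Option 1 (T + 52):
  T = 159 + 52 = 211
  Q = 95
  X = 84
  F = 44 + 5·211 + 6·95 + 2·84 = 1837
Change in F: 1837 − 1577 = 260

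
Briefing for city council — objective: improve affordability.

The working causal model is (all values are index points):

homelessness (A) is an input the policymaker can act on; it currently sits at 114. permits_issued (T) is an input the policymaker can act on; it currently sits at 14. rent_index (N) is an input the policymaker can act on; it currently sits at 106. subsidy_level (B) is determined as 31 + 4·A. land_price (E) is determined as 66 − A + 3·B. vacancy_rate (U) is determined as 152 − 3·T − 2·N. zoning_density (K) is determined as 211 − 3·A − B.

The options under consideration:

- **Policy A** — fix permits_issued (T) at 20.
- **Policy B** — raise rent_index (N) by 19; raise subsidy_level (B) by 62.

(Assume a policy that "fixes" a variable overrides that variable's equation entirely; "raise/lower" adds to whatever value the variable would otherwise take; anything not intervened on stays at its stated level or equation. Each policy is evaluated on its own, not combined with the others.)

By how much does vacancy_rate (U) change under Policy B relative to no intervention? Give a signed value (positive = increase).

Baseline:
  T = 14
  N = 106
  U = 152 − 3·14 − 2·106 = -102
Policy B (N + 19, B + 62):
  T = 14
  N = 106 + 19 = 125
  U = 152 − 3·14 − 2·125 = -140
Change in U: -140 − (-102) = -38

-38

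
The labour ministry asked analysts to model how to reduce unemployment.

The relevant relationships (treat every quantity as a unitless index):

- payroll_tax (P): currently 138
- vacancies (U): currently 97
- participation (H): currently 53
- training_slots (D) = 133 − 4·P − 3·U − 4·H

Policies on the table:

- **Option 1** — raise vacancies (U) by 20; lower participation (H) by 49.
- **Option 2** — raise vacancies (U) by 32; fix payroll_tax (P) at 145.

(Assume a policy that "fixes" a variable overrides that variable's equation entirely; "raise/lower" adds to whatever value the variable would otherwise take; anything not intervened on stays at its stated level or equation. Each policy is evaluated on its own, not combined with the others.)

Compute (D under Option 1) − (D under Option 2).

260

Option 1 (U + 20, H − 49):
  P = 138
  U = 97 + 20 = 117
  H = 53 − 49 = 4
  D = 133 − 4·138 − 3·117 − 4·4 = -786
Option 2 (U + 32, P := 145):
  P = 145
  U = 97 + 32 = 129
  H = 53
  D = 133 − 4·145 − 3·129 − 4·53 = -1046
D: -786 − (-1046) = 260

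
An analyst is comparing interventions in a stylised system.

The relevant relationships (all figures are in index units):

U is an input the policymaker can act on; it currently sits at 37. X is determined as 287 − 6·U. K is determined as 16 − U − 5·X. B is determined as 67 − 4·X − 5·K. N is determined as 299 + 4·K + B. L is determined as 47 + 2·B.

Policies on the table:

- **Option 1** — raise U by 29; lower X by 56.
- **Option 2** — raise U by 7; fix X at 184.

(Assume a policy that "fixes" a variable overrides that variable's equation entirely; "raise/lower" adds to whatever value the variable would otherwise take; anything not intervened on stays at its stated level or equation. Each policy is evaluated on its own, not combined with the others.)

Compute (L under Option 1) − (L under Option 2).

Option 1 (U + 29, X − 56):
  U = 37 + 29 = 66
  X = 287 − 6·66 (−56 from intervention) = -165
  K = 16 − 66 − 5·(-165) = 775
  B = 67 − 4·(-165) − 5·775 = -3148
  L = 47 + 2·(-3148) = -6249
Option 2 (U + 7, X := 184):
  U = 37 + 7 = 44
  X = 184
  K = 16 − 44 − 5·184 = -948
  B = 67 − 4·184 − 5·(-948) = 4071
  L = 47 + 2·4071 = 8189
L: -6249 − 8189 = -14438

-14438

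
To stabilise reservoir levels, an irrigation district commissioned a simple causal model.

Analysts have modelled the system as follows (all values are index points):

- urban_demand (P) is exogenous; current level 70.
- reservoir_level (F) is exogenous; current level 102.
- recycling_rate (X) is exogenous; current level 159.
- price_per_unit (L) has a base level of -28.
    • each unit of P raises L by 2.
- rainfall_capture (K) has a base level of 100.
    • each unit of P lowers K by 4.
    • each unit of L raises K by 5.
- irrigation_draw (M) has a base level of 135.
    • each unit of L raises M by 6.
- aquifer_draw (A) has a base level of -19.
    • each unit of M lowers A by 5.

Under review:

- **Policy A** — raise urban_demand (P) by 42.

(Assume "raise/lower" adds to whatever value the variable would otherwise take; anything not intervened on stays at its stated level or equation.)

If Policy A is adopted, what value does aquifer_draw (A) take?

Policy A (P + 42):
  P = 70 + 42 = 112
  L = -28 + 2·112 = 196
  M = 135 + 6·196 = 1311
  A = -19 − 5·1311 = -6574

-6574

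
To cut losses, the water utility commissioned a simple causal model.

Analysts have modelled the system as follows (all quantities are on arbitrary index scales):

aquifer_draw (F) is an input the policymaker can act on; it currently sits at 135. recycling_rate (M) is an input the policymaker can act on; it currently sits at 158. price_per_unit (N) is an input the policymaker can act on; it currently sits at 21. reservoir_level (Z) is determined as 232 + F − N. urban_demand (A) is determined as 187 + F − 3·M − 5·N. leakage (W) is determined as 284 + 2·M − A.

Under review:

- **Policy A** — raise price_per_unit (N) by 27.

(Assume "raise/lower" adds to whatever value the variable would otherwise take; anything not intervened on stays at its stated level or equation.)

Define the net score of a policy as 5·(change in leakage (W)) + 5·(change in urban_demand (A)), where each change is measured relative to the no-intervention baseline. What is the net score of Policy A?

0

Baseline:
  F = 135
  M = 158
  N = 21
  A = 187 + 135 − 3·158 − 5·21 = -257
  W = 284 + 2·158 − (-257) = 857
Policy A (N + 27):
  F = 135
  M = 158
  N = 21 + 27 = 48
  A = 187 + 135 − 3·158 − 5·48 = -392
  W = 284 + 2·158 − (-392) = 992
ΔW = 992 − 857 = 135; ΔA = -392 − (-257) = -135
Score = 5·135 + 5·(-135) = 0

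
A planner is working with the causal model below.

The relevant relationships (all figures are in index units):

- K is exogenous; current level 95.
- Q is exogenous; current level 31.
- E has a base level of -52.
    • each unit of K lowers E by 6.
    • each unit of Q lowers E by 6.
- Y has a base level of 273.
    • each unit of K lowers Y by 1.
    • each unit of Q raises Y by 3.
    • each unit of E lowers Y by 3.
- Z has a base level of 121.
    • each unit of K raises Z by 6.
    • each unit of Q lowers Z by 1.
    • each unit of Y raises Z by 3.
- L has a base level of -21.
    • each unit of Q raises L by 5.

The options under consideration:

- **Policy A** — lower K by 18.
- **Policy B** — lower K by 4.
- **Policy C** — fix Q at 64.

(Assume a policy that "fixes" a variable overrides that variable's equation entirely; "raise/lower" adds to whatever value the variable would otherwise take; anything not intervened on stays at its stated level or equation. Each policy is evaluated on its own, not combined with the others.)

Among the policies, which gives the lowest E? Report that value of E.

-1006

Policy A (K − 18):
  K = 95 − 18 = 77
  Q = 31
  E = -52 − 6·77 − 6·31 = -700
Policy B (K − 4):
  K = 95 − 4 = 91
  Q = 31
  E = -52 − 6·91 − 6·31 = -784
Policy C (Q := 64):
  K = 95
  Q = 64
  E = -52 − 6·95 − 6·64 = -1006
Comparing — Policy A: E=-700, Policy B: E=-784, Policy C: E=-1006. Lowest is -1006 (Policy C).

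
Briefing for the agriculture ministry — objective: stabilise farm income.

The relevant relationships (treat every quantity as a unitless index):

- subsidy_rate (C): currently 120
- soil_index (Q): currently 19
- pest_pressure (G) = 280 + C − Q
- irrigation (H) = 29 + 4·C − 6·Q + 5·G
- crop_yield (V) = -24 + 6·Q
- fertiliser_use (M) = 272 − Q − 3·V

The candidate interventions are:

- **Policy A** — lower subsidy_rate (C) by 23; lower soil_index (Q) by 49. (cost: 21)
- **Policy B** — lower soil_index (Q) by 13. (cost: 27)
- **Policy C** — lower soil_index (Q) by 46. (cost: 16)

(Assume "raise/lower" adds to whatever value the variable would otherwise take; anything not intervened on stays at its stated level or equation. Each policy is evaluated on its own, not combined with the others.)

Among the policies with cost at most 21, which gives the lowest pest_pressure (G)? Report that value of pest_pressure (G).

Policy A (C − 23, Q − 49):
  C = 120 − 23 = 97
  Q = 19 − 49 = -30
  G = 280 + 97 − (-30) = 407
Policy C (Q − 46):
  C = 120
  Q = 19 − 46 = -27
  G = 280 + 120 − (-27) = 427
Comparing — Policy A: G=407, Policy C: G=427. Lowest is 407 (Policy A).

407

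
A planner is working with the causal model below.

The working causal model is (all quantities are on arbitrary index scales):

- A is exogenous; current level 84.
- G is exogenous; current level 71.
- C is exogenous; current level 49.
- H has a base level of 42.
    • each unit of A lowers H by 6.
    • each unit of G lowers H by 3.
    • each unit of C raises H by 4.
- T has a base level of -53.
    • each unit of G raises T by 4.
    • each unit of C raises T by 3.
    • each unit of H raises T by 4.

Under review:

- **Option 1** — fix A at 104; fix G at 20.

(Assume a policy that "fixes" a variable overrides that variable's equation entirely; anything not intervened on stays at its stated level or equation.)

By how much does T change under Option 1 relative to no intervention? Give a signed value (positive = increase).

-72

Baseline:
  A = 84
  G = 71
  C = 49
  H = 42 − 6·84 − 3·71 + 4·49 = -479
  T = -53 + 4·71 + 3·49 + 4·(-479) = -1538
Option 1 (A := 104, G := 20):
  A = 104
  G = 20
  C = 49
  H = 42 − 6·104 − 3·20 + 4·49 = -446
  T = -53 + 4·20 + 3·49 + 4·(-446) = -1610
Change in T: -1610 − (-1538) = -72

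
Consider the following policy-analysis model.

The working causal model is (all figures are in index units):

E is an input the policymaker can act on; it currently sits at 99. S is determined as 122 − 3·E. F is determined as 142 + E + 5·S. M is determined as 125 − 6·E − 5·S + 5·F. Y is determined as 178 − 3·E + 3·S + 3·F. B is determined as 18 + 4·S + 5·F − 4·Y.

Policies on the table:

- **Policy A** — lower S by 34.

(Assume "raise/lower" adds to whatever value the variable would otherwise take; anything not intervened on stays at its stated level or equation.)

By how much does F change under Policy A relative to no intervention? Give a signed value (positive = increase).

Baseline:
  E = 99
  S = 122 − 3·99 = -175
  F = 142 + 99 + 5·(-175) = -634
Policy A (S − 34):
  E = 99
  S = 122 − 3·99 (−34 from intervention) = -209
  F = 142 + 99 + 5·(-209) = -804
Change in F: -804 − (-634) = -170

-170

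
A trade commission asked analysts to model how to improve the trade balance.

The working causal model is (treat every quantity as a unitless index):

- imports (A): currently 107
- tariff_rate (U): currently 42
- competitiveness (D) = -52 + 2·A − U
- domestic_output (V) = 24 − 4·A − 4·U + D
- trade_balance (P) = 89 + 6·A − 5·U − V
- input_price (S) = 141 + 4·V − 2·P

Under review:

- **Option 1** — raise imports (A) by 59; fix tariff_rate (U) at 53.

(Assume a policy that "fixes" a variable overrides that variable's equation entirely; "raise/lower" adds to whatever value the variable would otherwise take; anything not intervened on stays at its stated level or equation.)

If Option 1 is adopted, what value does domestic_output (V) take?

Option 1 (A + 59, U := 53):
  A = 107 + 59 = 166
  U = 53
  D = -52 + 2·166 − 53 = 227
  V = 24 − 4·166 − 4·53 + 227 = -625

-625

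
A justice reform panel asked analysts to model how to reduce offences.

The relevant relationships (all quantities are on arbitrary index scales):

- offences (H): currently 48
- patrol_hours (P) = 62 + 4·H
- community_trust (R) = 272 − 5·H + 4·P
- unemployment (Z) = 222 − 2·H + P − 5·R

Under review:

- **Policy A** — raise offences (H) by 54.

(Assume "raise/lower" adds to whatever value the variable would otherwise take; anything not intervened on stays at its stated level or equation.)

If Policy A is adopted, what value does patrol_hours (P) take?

470

Policy A (H + 54):
  H = 48 + 54 = 102
  P = 62 + 4·102 = 470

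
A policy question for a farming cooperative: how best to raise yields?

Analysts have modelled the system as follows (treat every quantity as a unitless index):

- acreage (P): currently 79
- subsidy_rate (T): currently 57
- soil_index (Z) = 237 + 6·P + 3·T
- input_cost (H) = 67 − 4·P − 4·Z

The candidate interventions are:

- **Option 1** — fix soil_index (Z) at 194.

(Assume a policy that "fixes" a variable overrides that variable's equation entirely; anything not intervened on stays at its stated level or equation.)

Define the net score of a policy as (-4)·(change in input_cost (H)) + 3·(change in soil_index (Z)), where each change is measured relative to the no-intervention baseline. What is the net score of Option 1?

Baseline:
  P = 79
  T = 57
  Z = 237 + 6·79 + 3·57 = 882
  H = 67 − 4·79 − 4·882 = -3777
Option 1 (Z := 194):
  P = 79
  T = 57
  Z = 194
  H = 67 − 4·79 − 4·194 = -1025
ΔH = -1025 − (-3777) = 2752; ΔZ = 194 − 882 = -688
Score = (-4)·2752 + 3·(-688) = -13072

-13072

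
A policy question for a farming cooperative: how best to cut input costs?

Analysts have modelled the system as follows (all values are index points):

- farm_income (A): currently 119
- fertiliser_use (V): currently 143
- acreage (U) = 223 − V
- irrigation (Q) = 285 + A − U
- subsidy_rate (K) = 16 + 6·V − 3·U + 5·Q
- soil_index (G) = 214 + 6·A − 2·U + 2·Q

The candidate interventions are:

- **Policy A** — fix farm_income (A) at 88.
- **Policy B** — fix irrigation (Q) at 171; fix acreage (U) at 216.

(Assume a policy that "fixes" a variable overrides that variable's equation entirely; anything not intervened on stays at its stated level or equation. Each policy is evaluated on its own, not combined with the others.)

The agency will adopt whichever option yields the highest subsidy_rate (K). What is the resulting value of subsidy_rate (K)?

Policy A (A := 88):
  A = 88
  V = 143
  U = 223 − 143 = 80
  Q = 285 + 88 − 80 = 293
  K = 16 + 6·143 − 3·80 + 5·293 = 2099
Policy B (Q := 171, U := 216):
  A = 119
  V = 143
  U = 216
  Q = 171
  K = 16 + 6·143 − 3·216 + 5·171 = 1081
Comparing — Policy A: K=2099, Policy B: K=1081. Highest is 2099 (Policy A).

2099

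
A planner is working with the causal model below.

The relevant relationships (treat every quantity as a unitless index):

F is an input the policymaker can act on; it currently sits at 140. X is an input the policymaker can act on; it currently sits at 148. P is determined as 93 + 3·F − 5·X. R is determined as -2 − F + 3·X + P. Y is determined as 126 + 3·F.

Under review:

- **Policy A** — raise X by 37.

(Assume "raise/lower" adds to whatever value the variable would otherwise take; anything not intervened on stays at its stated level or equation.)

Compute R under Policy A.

1

Policy A (X + 37):
  F = 140
  X = 148 + 37 = 185
  P = 93 + 3·140 − 5·185 = -412
  R = -2 − 140 + 3·185 + (-412) = 1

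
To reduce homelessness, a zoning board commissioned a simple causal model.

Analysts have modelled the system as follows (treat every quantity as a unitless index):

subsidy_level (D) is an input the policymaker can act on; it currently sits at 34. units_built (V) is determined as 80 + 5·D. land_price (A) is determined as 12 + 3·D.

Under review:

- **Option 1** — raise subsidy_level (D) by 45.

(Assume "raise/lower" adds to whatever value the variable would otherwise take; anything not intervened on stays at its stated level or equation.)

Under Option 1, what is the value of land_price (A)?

Option 1 (D + 45):
  D = 34 + 45 = 79
  A = 12 + 3·79 = 249

249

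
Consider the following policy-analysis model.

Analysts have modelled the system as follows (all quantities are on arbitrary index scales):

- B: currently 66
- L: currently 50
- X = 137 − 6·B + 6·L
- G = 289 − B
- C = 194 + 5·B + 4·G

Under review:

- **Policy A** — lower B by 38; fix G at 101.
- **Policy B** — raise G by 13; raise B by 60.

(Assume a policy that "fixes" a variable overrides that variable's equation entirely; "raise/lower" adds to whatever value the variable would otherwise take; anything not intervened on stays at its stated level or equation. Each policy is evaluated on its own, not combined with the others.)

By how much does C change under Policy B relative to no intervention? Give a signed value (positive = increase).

Baseline:
  B = 66
  G = 289 − 66 = 223
  C = 194 + 5·66 + 4·223 = 1416
Policy B (G + 13, B + 60):
  B = 66 + 60 = 126
  G = 289 − 126 (+13 from intervention) = 176
  C = 194 + 5·126 + 4·176 = 1528
Change in C: 1528 − 1416 = 112

112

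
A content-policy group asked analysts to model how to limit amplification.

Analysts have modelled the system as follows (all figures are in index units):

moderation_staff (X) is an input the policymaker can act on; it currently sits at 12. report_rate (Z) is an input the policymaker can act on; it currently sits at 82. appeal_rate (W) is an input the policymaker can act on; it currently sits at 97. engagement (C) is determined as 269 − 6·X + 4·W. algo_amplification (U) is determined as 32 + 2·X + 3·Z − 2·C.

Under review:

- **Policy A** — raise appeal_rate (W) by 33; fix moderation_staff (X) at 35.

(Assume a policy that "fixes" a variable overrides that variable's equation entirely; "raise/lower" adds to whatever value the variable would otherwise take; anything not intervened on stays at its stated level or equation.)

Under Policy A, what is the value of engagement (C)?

579

Policy A (W + 33, X := 35):
  X = 35
  W = 97 + 33 = 130
  C = 269 − 6·35 + 4·130 = 579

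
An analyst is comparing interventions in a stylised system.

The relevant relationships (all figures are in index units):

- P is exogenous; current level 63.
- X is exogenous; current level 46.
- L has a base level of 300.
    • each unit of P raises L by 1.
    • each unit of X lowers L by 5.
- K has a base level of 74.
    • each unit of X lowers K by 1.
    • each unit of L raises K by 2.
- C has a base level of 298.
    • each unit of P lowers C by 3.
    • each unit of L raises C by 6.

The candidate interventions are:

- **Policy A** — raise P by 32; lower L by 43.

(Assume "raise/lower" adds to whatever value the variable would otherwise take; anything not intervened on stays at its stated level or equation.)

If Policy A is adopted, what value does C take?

745

Policy A (P + 32, L − 43):
  P = 63 + 32 = 95
  X = 46
  L = 300 + 95 − 5·46 (−43 from intervention) = 122
  C = 298 − 3·95 + 6·122 = 745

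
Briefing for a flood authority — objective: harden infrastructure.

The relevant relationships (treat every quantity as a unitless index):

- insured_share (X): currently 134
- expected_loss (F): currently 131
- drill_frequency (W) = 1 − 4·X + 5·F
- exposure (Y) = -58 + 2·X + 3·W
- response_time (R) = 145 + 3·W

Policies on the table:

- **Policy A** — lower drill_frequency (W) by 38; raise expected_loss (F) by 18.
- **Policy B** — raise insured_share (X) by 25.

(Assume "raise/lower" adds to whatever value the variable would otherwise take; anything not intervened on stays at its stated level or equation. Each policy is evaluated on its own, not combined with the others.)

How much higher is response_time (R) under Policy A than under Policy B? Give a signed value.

456

Policy A (W − 38, F + 18):
  X = 134
  F = 131 + 18 = 149
  W = 1 − 4·134 + 5·149 (−38 from intervention) = 172
  R = 145 + 3·172 = 661
Policy B (X + 25):
  X = 134 + 25 = 159
  F = 131
  W = 1 − 4·159 + 5·131 = 20
  R = 145 + 3·20 = 205
R: 661 − 205 = 456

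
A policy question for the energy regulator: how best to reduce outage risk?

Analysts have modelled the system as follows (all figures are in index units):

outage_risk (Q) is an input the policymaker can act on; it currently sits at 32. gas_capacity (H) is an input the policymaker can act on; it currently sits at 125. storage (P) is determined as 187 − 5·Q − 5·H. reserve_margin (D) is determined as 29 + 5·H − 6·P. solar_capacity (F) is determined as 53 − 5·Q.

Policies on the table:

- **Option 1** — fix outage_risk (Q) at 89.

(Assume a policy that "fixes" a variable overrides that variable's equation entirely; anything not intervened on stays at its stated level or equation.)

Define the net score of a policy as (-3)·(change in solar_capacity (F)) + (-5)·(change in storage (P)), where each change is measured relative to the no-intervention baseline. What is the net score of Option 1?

2280

Baseline:
  Q = 32
  H = 125
  P = 187 − 5·32 − 5·125 = -598
  F = 53 − 5·32 = -107
Option 1 (Q := 89):
  Q = 89
  H = 125
  P = 187 − 5·89 − 5·125 = -883
  F = 53 − 5·89 = -392
ΔF = -392 − (-107) = -285; ΔP = -883 − (-598) = -285
Score = (-3)·(-285) + (-5)·(-285) = 2280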